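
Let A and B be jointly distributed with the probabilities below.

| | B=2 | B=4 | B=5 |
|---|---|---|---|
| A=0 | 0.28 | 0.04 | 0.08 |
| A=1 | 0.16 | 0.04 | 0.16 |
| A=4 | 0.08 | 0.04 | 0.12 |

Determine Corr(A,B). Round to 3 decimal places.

0.262

E[A] = 1.32,  E[B] = 3.32
E[AB] = 4.96
Cov(A,B) = E[AB] − E[A]E[B] = 4.96 − (1.32)(3.32) = 0.5776
var(A) = 2.4576,  var(B) = 1.9776
ρ = 0.5776 / √(2.4576·1.9776) ≈ 0.262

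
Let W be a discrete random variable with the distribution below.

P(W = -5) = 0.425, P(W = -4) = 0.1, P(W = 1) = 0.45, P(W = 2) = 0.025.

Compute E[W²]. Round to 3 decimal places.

12.775

E[W²] = (-5)²(0.425) + (-4)²(0.1) + (1)²(0.45) + (2)²(0.025) = 12.775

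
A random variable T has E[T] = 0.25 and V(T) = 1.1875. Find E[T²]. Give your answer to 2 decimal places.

1.25

E[T²] = V(T) + (E[T])² = 1.1875 + (0.25)² = 1.25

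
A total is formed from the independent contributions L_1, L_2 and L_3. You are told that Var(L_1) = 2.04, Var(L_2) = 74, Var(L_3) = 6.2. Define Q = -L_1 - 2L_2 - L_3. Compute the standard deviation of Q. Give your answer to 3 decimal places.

By independence, Var(Q) = (-1)²Var(L_1) + (-2)²Var(L_2) + (-1)²Var(L_3)
= (-1)²·2.04 + (-2)²·74 + (-1)²·6.2 = 304.24
SD(Q) = √304.24 ≈ 17.442

17.442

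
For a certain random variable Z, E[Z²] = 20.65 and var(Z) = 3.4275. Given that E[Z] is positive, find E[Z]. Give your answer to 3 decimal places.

4.150

(E[Z])² = E[Z²] − var(Z) = 20.65 − 3.4275 = 17.2225
E[Z] = √17.2225 = 4.15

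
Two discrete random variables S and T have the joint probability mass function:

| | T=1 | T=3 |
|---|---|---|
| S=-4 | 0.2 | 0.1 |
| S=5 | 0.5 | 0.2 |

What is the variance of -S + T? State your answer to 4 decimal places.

18.2100

E[S] = 2.3,  E[T] = 1.6,  E[ST] = 3.5
var(S) = 22.3 − (2.3)² = 17.01;  var(T) = 3.4 − (1.6)² = 0.84
cov(S,T) = 3.5 − (2.3)(1.6) = -0.18
var(-S + T) = (-1)²·17.01 + (1)²·0.84 + 2·(-1)·(1)·-0.18 = 18.21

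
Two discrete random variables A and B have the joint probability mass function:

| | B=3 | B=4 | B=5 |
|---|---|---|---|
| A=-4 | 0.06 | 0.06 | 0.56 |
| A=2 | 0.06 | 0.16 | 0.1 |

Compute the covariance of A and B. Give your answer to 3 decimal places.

-0.797

E[A] = -2.08,  E[B] = 4.54
E[AB] = -10.24
cov(A,B) = E[AB] − E[A]E[B] = -10.24 − (-2.08)(4.54) = -0.7968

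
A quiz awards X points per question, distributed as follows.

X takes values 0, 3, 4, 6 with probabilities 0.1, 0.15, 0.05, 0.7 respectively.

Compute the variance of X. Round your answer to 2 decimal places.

E[X] = (0)(0.1) + (3)(0.15) + (4)(0.05) + (6)(0.7) = 4.85
E[X²] = (0)²(0.1) + (3)²(0.15) + (4)²(0.05) + (6)²(0.7) = 27.35
Var(X) = E[X²] − (E[X])² = 27.35 − (4.85)² = 3.8275

3.83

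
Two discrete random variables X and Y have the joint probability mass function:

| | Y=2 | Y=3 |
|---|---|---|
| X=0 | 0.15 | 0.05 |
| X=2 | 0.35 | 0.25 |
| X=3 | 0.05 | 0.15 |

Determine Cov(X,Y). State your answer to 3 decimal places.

E[X] = 1.8,  E[Y] = 2.45
E[XY] = 4.55
Cov(X,Y) = E[XY] − E[X]E[Y] = 4.55 − (1.8)(2.45) = 0.14

0.140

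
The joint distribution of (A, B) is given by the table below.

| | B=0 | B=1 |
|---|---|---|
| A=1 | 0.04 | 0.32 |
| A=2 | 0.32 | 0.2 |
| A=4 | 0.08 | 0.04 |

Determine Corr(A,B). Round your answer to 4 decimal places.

-0.3831

E[A] = 1.88,  E[B] = 0.56
E[AB] = 0.88
Cov(A,B) = E[AB] − E[A]E[B] = 0.88 − (1.88)(0.56) = -0.1728
V(A) = 0.8256,  V(B) = 0.2464
ρ = -0.1728 / √(0.8256·0.2464) ≈ -0.3831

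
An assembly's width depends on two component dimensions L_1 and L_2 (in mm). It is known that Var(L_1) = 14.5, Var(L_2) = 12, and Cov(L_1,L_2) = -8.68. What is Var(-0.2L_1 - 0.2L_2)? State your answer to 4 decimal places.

Var(-0.2L_1 - 0.2L_2) = (-0.2)²·Var(L_1) + (-0.2)²·Var(L_2) + 2·(-0.2)·(-0.2)·Cov(L_1,L_2)
= 0.04·14.5 + 0.04·12 + 0.08·-8.68 = 0.3656

0.3656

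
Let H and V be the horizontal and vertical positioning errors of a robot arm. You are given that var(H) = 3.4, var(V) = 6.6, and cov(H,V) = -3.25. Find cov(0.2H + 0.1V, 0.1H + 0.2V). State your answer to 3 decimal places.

0.038

cov(0.2H + 0.1V, 0.1H + 0.2V) = (0.2)(0.1)var(H) + (0.1)(0.2)var(V) + [(0.2)(0.2) + (0.1)(0.1)]cov(H,V)
= 0.02·3.4 + 0.02·6.6 + 0.05·-3.25 = 0.0375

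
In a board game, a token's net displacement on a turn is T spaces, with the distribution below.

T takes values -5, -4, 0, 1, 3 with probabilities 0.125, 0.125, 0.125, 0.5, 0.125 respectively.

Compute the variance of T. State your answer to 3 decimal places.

6.688

E[T] = (-5)(0.125) + (-4)(0.125) + (0)(0.125) + (1)(0.5) + (3)(0.125) = -0.25
E[T²] = (-5)²(0.125) + (-4)²(0.125) + (0)²(0.125) + (1)²(0.5) + (3)²(0.125) = 6.75
Var(T) = E[T²] − (E[T])² = 6.75 − (-0.25)² = 6.6875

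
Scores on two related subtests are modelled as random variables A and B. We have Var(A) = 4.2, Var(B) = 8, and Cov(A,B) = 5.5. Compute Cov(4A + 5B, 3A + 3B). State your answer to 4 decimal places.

318.9000

Cov(4A + 5B, 3A + 3B) = (4)(3)Var(A) + (5)(3)Var(B) + [(4)(3) + (5)(3)]Cov(A,B)
= 12·4.2 + 15·8 + 27·5.5 = 318.9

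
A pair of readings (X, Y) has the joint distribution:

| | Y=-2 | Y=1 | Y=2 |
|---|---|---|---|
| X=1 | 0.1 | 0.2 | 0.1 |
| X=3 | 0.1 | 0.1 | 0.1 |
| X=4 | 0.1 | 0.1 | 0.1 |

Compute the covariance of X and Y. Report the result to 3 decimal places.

E[X] = 2.5,  E[Y] = 0.4
E[XY] = 0.9
cov(X,Y) = E[XY] − E[X]E[Y] = 0.9 − (2.5)(0.4) = -0.1

-0.100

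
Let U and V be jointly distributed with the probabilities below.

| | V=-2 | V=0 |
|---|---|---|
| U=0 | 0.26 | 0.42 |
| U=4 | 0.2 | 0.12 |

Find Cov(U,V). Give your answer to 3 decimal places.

E[U] = 1.28,  E[V] = -0.92
E[UV] = -1.6
Cov(U,V) = E[UV] − E[U]E[V] = -1.6 − (1.28)(-0.92) = -0.4224

-0.422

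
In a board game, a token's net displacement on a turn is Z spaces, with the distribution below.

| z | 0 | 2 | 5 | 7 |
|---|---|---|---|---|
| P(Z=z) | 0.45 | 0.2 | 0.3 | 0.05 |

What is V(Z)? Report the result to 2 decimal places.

E[Z] = (0)(0.45) + (2)(0.2) + (5)(0.3) + (7)(0.05) = 2.25
E[Z²] = (0)²(0.45) + (2)²(0.2) + (5)²(0.3) + (7)²(0.05) = 10.75
V(Z) = E[Z²] − (E[Z])² = 10.75 − (2.25)² = 5.6875

5.69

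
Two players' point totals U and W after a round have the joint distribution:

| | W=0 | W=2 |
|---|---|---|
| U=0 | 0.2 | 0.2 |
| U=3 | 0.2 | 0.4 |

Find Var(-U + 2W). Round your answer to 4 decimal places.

E[U] = 1.8,  E[W] = 1.2,  E[UW] = 2.4
Var(U) = 5.4 − (1.8)² = 2.16;  Var(W) = 2.4 − (1.2)² = 0.96
Cov(U,W) = 2.4 − (1.8)(1.2) = 0.24
Var(-U + 2W) = (-1)²·2.16 + (2)²·0.96 + 2·(-1)·(2)·0.24 = 5.04

5.0400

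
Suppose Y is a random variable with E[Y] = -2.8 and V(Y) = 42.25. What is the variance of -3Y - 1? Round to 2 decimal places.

V(-3Y - 1) = (-3)²·V(Y) = 9·42.25 = 380.25

380.25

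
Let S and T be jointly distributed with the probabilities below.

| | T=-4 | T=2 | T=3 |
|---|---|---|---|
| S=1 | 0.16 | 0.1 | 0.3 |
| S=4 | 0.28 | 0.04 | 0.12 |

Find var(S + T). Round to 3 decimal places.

10.050

E[S] = 2.32,  E[T] = -0.22,  E[ST] = -2.26
var(S) = 7.6 − (2.32)² = 2.2176;  var(T) = 11.38 − (-0.22)² = 11.3316
Cov(S,T) = -2.26 − (2.32)(-0.22) = -1.7496
var(S + T) = (1)²·2.2176 + (1)²·11.3316 + 2·(1)·(1)·-1.7496 = 10.05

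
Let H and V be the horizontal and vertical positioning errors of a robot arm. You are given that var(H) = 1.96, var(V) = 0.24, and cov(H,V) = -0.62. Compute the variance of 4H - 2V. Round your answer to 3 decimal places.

42.240

var(4H - 2V) = (4)²·var(H) + (-2)²·var(V) + 2·(4)·(-2)·cov(H,V)
= 16·1.96 + 4·0.24 + -16·-0.62 = 42.24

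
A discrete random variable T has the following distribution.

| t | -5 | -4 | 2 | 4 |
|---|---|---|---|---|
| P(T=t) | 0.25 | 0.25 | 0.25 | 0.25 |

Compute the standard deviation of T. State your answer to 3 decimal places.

3.832

E[T] = (-5)(0.25) + (-4)(0.25) + (2)(0.25) + (4)(0.25) = -0.75
E[T²] = (-5)²(0.25) + (-4)²(0.25) + (2)²(0.25) + (4)²(0.25) = 15.25
Var(T) = E[T²] − (E[T])² = 15.25 − (-0.75)² = 14.6875
σ(T) = √14.6875 ≈ 3.832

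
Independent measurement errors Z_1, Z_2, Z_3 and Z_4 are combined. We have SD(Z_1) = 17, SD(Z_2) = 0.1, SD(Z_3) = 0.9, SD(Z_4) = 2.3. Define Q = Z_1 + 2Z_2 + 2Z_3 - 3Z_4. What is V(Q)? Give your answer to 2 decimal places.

V(Z_1) = 289, V(Z_2) = 0.01, V(Z_3) = 0.81, V(Z_4) = 5.29
By independence, V(Q) = (1)²V(Z_1) + (2)²V(Z_2) + (2)²V(Z_3) + (-3)²V(Z_4)
= (1)²·289 + (2)²·0.01 + (2)²·0.81 + (-3)²·5.29 = 339.89

339.89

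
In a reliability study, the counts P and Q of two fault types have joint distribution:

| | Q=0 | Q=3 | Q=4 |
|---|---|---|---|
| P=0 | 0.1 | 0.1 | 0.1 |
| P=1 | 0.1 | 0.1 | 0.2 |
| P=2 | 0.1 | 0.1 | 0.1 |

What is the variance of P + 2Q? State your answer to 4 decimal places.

12.0000

E[P] = 1,  E[Q] = 2.5,  E[PQ] = 2.5
var(P) = 1.6 − (1)² = 0.6;  var(Q) = 9.1 − (2.5)² = 2.85
Cov(P,Q) = 2.5 − (1)(2.5) = 0
var(P + 2Q) = (1)²·0.6 + (2)²·2.85 + 2·(1)·(2)·0 = 12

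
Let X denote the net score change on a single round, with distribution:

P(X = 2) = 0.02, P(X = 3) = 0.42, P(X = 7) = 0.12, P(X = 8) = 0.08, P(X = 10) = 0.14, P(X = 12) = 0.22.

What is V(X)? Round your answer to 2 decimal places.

14.03

E[X] = (2)(0.02) + (3)(0.42) + (7)(0.12) + (8)(0.08) + (10)(0.14) + (12)(0.22) = 6.82
E[X²] = (2)²(0.02) + (3)²(0.42) + (7)²(0.12) + (8)²(0.08) + (10)²(0.14) + (12)²(0.22) = 60.54
V(X) = E[X²] − (E[X])² = 60.54 − (6.82)² = 14.0276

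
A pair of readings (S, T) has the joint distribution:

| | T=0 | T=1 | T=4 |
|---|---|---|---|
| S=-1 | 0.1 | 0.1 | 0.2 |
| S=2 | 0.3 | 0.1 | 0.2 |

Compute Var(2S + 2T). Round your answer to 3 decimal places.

17.760

E[S] = 0.8,  E[T] = 1.8,  E[ST] = 0.9
Var(S) = 2.8 − (0.8)² = 2.16;  Var(T) = 6.6 − (1.8)² = 3.36
cov(S,T) = 0.9 − (0.8)(1.8) = -0.54
Var(2S + 2T) = (2)²·2.16 + (2)²·3.36 + 2·(2)·(2)·-0.54 = 17.76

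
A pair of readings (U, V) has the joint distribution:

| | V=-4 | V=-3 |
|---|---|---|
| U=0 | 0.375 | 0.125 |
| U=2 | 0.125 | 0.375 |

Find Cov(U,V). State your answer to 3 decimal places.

0.250

E[U] = 1,  E[V] = -3.5
E[UV] = -3.25
Cov(U,V) = E[UV] − E[U]E[V] = -3.25 − (1)(-3.5) = 0.25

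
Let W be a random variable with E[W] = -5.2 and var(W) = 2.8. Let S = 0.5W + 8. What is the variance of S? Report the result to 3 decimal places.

0.700

var(0.5W + 8) = (0.5)²·var(W) = 0.25·2.8 = 0.7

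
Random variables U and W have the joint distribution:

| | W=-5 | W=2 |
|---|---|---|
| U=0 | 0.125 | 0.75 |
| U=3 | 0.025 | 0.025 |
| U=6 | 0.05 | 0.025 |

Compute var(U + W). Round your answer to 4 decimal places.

E[U] = 0.6,  E[W] = 0.6,  E[UW] = -1.425
var(U) = 3.15 − (0.6)² = 2.79;  var(W) = 8.2 − (0.6)² = 7.84
Cov(U,W) = -1.425 − (0.6)(0.6) = -1.785
var(U + W) = (1)²·2.79 + (1)²·7.84 + 2·(1)·(1)·-1.785 = 7.06

7.0600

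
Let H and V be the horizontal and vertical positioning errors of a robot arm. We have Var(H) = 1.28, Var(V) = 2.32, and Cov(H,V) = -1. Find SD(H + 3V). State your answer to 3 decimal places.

4.020

Var(H + 3V) = (1)²·Var(H) + (3)²·Var(V) + 2·(1)·(3)·Cov(H,V)
= 1·1.28 + 9·2.32 + 6·-1 = 16.16
SD(H + 3V) = √16.16 ≈ 4.020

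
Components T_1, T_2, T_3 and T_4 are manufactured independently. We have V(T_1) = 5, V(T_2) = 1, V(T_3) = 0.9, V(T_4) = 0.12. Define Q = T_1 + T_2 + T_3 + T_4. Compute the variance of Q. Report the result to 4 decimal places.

7.0200

By independence, V(Q) = (1)²V(T_1) + (1)²V(T_2) + (1)²V(T_3) + (1)²V(T_4)
= (1)²·5 + (1)²·1 + (1)²·0.9 + (1)²·0.12 = 7.02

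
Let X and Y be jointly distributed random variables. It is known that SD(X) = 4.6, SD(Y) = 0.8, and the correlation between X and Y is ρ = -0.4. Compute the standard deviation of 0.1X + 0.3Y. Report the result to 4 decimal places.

0.4253

Var(X) = (4.6)² = 21.16;  Var(Y) = (0.8)² = 0.64
Cov(X,Y) = ρ·SD(X)·SD(Y) = -0.4·4.6·0.8 = -1.472
Var(0.1X + 0.3Y) = (0.1)²·Var(X) + (0.3)²·Var(Y) + 2·(0.1)·(0.3)·Cov(X,Y)
= 0.01·21.16 + 0.09·0.64 + 0.06·-1.472 = 0.18088
SD(0.1X + 0.3Y) = √0.18088 ≈ 0.4253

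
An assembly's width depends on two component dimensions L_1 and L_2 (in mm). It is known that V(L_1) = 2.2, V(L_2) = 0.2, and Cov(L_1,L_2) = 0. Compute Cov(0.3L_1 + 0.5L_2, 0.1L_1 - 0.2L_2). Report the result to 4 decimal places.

Cov(0.3L_1 + 0.5L_2, 0.1L_1 - 0.2L_2) = (0.3)(0.1)V(L_1) + (0.5)(-0.2)V(L_2) + [(0.3)(-0.2) + (0.5)(0.1)]Cov(L_1,L_2)
= 0.03·2.2 + -0.1·0.2 + -0.01·0 = 0.046

0.0460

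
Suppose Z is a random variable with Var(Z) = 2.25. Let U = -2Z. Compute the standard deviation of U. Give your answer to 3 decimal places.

3.000

Var(-2Z) = (-2)²·2.25 = 9
σ(U) = √9 ≈ 3.000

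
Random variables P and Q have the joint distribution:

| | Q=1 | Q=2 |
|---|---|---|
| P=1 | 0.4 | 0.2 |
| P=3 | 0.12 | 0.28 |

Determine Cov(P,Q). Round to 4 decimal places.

E[P] = 1.8,  E[Q] = 1.48
E[PQ] = 2.84
Cov(P,Q) = E[PQ] − E[P]E[Q] = 2.84 − (1.8)(1.48) = 0.176

0.1760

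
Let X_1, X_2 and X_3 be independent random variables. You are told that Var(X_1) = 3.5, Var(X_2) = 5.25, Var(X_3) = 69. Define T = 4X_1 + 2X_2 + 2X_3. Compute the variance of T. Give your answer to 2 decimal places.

By independence, Var(T) = (4)²Var(X_1) + (2)²Var(X_2) + (2)²Var(X_3)
= (4)²·3.5 + (2)²·5.25 + (2)²·69 = 353

353.00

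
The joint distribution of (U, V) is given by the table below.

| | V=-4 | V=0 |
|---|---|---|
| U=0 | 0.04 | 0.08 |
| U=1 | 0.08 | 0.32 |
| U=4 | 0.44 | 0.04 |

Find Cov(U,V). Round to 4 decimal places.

E[U] = 2.32,  E[V] = -2.24
E[UV] = -7.36
Cov(U,V) = E[UV] − E[U]E[V] = -7.36 − (2.32)(-2.24) = -2.1632

-2.1632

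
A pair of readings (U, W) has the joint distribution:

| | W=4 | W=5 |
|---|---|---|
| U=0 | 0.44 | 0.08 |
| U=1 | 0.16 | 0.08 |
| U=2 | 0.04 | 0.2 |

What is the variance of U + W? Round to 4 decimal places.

1.3536

E[U] = 0.72,  E[W] = 4.36,  E[UW] = 3.36
Var(U) = 1.2 − (0.72)² = 0.6816;  Var(W) = 19.24 − (4.36)² = 0.2304
Cov(U,W) = 3.36 − (0.72)(4.36) = 0.2208
Var(U + W) = (1)²·0.6816 + (1)²·0.2304 + 2·(1)·(1)·0.2208 = 1.3536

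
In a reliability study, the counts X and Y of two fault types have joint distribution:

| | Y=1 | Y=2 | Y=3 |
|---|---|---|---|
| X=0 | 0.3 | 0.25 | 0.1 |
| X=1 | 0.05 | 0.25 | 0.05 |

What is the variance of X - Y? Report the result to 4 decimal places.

E[X] = 0.35,  E[Y] = 1.8,  E[XY] = 0.7
Var(X) = 0.35 − (0.35)² = 0.2275;  Var(Y) = 3.7 − (1.8)² = 0.46
cov(X,Y) = 0.7 − (0.35)(1.8) = 0.07
Var(X - Y) = (1)²·0.2275 + (-1)²·0.46 + 2·(1)·(-1)·0.07 = 0.5475

0.5475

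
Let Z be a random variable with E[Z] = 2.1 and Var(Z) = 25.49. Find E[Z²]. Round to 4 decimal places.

29.9000

E[Z²] = Var(Z) + (E[Z])² = 25.49 + (2.1)² = 29.9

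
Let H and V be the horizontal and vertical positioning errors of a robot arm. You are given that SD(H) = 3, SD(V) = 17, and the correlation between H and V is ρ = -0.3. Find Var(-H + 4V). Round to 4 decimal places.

4755.4000

Var(H) = (3)² = 9;  Var(V) = (17)² = 289
cov(H,V) = ρ·SD(H)·SD(V) = -0.3·3·17 = -15.3
Var(-H + 4V) = (-1)²·Var(H) + (4)²·Var(V) + 2·(-1)·(4)·cov(H,V)
= 1·9 + 16·289 + -8·-15.3 = 4755.4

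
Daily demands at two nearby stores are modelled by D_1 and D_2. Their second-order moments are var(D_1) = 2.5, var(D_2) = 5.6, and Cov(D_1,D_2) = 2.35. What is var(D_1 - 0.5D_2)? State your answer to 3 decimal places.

var(D_1 - 0.5D_2) = (1)²·var(D_1) + (-0.5)²·var(D_2) + 2·(1)·(-0.5)·Cov(D_1,D_2)
= 1·2.5 + 0.25·5.6 + -1·2.35 = 1.55

1.550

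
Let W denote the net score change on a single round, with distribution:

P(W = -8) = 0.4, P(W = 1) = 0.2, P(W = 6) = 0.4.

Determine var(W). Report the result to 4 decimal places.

39.8400

E[W] = (-8)(0.4) + (1)(0.2) + (6)(0.4) = -0.6
E[W²] = (-8)²(0.4) + (1)²(0.2) + (6)²(0.4) = 40.2
var(W) = E[W²] − (E[W])² = 40.2 − (-0.6)² = 39.84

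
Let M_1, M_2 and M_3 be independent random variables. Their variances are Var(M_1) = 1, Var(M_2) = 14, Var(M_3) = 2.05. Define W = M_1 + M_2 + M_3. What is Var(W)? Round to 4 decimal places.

17.0500

By independence, Var(W) = (1)²Var(M_1) + (1)²Var(M_2) + (1)²Var(M_3)
= (1)²·1 + (1)²·14 + (1)²·2.05 = 17.05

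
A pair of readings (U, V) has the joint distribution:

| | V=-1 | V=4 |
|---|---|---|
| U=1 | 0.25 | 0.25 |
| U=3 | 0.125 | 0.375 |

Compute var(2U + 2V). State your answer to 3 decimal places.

E[U] = 2,  E[V] = 2.125,  E[UV] = 4.875
var(U) = 5 − (2)² = 1;  var(V) = 10.375 − (2.125)² = 5.859375
cov(U,V) = 4.875 − (2)(2.125) = 0.625
var(2U + 2V) = (2)²·1 + (2)²·5.859375 + 2·(2)·(2)·0.625 = 32.4375

32.438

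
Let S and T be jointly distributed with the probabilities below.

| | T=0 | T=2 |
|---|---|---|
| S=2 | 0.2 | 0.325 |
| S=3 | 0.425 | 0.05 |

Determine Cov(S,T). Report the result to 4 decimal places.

-0.2563

E[S] = 2.475,  E[T] = 0.75
E[ST] = 1.6
Cov(S,T) = E[ST] − E[S]E[T] = 1.6 − (2.475)(0.75) = -0.25625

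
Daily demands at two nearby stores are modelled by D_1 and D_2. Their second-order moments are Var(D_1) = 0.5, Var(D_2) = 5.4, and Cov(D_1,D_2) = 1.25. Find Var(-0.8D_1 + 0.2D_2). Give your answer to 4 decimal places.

0.1360

Var(-0.8D_1 + 0.2D_2) = (-0.8)²·Var(D_1) + (0.2)²·Var(D_2) + 2·(-0.8)·(0.2)·Cov(D_1,D_2)
= 0.64·0.5 + 0.04·5.4 + -0.32·1.25 = 0.136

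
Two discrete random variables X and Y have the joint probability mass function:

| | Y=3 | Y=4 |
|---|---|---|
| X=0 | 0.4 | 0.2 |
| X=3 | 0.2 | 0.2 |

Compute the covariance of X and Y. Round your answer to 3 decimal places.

0.120

E[X] = 1.2,  E[Y] = 3.4
E[XY] = 4.2
cov(X,Y) = E[XY] − E[X]E[Y] = 4.2 − (1.2)(3.4) = 0.12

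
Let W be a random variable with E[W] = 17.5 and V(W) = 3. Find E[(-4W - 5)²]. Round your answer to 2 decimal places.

5673.00

E[-4W - 5] = -4·17.5 − 5 = -75
V(-4W - 5) = (-4)²·3 = 48
E[(-4W - 5)²] = V((-4W - 5)) + (E[(-4W - 5)])² = 48 + (-75)² = 5673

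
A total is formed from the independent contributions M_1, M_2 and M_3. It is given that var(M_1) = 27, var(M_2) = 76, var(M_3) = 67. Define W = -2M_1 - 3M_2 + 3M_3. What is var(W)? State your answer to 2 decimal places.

By independence, var(W) = (-2)²var(M_1) + (-3)²var(M_2) + (3)²var(M_3)
= (-2)²·27 + (-3)²·76 + (3)²·67 = 1395

1395.00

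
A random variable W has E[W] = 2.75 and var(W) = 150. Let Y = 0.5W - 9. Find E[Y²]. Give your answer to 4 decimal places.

E[0.5W - 9] = 0.5·2.75 − 9 = -7.625
var(0.5W - 9) = (0.5)²·150 = 37.5
E[Y²] = var(Y) + (E[Y])² = 37.5 + (-7.625)² = 95.640625

95.6406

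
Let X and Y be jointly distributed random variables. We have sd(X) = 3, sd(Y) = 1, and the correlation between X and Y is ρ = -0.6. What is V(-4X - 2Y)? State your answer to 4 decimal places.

119.2000

V(X) = (3)² = 9;  V(Y) = (1)² = 1
Cov(X,Y) = ρ·sd(X)·sd(Y) = -0.6·3·1 = -1.8
V(-4X - 2Y) = (-4)²·V(X) + (-2)²·V(Y) + 2·(-4)·(-2)·Cov(X,Y)
= 16·9 + 4·1 + 16·-1.8 = 119.2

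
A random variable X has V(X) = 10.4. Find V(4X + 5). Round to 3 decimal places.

166.400

V(4X + 5) = (4)²·V(X) = 16·10.4 = 166.4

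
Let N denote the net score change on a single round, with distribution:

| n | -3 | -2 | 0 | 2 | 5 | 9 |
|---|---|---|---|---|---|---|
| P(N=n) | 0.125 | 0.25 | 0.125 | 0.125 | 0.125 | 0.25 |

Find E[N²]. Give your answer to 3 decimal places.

26.000

E[N²] = (-3)²(0.125) + (-2)²(0.25) + (0)²(0.125) + (2)²(0.125) + (5)²(0.125) + (9)²(0.25) = 26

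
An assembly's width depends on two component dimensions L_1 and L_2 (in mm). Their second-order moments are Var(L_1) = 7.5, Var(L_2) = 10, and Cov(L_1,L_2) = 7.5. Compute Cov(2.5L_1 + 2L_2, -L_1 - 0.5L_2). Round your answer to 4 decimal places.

-53.1250

Cov(2.5L_1 + 2L_2, -L_1 - 0.5L_2) = (2.5)(-1)Var(L_1) + (2)(-0.5)Var(L_2) + [(2.5)(-0.5) + (2)(-1)]Cov(L_1,L_2)
= -2.5·7.5 + -1·10 + -3.25·7.5 = -53.125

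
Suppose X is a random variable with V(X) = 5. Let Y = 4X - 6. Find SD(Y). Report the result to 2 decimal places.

8.94

V(4X - 6) = (4)²·5 = 80
SD(Y) = √80 ≈ 8.94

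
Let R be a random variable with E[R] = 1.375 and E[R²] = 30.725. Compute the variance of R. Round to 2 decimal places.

28.83

Var(R) = 30.725 − (1.375)² = 28.834375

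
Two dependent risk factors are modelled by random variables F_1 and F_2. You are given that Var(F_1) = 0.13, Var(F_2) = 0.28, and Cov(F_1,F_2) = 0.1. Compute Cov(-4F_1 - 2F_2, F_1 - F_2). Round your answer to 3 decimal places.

0.240

Cov(-4F_1 - 2F_2, F_1 - F_2) = (-4)(1)Var(F_1) + (-2)(-1)Var(F_2) + [(-4)(-1) + (-2)(1)]Cov(F_1,F_2)
= -4·0.13 + 2·0.28 + 2·0.1 = 0.24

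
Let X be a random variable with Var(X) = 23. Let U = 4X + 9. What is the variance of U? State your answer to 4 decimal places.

368.0000

Var(4X + 9) = (4)²·Var(X) = 16·23 = 368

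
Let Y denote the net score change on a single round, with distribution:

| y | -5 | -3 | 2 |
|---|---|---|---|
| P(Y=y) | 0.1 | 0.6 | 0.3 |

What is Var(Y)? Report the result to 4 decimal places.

6.2100

E[Y] = (-5)(0.1) + (-3)(0.6) + (2)(0.3) = -1.7
E[Y²] = (-5)²(0.1) + (-3)²(0.6) + (2)²(0.3) = 9.1
Var(Y) = E[Y²] − (E[Y])² = 9.1 − (-1.7)² = 6.21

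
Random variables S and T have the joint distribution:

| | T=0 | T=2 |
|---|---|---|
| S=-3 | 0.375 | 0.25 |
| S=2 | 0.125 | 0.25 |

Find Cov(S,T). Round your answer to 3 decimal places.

0.625

E[S] = -1.125,  E[T] = 1
E[ST] = -0.5
Cov(S,T) = E[ST] − E[S]E[T] = -0.5 − (-1.125)(1) = 0.625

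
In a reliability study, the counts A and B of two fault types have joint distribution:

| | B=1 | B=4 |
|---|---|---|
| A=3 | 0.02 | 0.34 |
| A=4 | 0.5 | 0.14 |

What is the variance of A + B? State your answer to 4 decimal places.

E[A] = 3.64,  E[B] = 2.44,  E[AB] = 8.38
var(A) = 13.48 − (3.64)² = 0.2304;  var(B) = 8.2 − (2.44)² = 2.2464
cov(A,B) = 8.38 − (3.64)(2.44) = -0.5016
var(A + B) = (1)²·0.2304 + (1)²·2.2464 + 2·(1)·(1)·-0.5016 = 1.4736

1.4736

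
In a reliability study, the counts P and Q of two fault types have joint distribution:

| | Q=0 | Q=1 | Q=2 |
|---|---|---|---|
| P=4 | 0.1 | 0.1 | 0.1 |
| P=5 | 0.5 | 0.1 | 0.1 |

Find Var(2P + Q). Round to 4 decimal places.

1.0000

E[P] = 4.7,  E[Q] = 0.6,  E[PQ] = 2.7
Var(P) = 22.3 − (4.7)² = 0.21;  Var(Q) = 1 − (0.6)² = 0.64
Cov(P,Q) = 2.7 − (4.7)(0.6) = -0.12
Var(2P + Q) = (2)²·0.21 + (1)²·0.64 + 2·(2)·(1)·-0.12 = 1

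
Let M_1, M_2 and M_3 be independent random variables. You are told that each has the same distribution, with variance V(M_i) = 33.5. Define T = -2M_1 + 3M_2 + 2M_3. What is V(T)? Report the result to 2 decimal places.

By independence, V(T) = (-2)²V(M_1) + (3)²V(M_2) + (2)²V(M_3)
= (-2)²·33.5 + (3)²·33.5 + (2)²·33.5 = 569.5

569.50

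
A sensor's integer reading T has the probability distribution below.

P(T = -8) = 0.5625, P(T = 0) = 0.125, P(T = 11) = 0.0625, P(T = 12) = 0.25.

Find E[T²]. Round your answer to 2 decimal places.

E[T²] = (-8)²(0.5625) + (0)²(0.125) + (11)²(0.0625) + (12)²(0.25) = 79.5625

79.56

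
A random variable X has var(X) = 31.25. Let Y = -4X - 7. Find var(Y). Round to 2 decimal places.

var(-4X - 7) = (-4)²·var(X) = 16·31.25 = 500

500.00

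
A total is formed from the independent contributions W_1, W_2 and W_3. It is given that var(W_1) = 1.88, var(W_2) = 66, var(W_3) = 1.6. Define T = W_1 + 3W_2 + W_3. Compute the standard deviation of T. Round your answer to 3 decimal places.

24.443

By independence, var(T) = (1)²var(W_1) + (3)²var(W_2) + (1)²var(W_3)
= (1)²·1.88 + (3)²·66 + (1)²·1.6 = 597.48
σ(T) = √597.48 ≈ 24.443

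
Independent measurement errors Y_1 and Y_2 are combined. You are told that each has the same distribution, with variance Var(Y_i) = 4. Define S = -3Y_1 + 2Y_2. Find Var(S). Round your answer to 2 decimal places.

52.00

By independence, Var(S) = (-3)²Var(Y_1) + (2)²Var(Y_2)
= (-3)²·4 + (2)²·4 = 52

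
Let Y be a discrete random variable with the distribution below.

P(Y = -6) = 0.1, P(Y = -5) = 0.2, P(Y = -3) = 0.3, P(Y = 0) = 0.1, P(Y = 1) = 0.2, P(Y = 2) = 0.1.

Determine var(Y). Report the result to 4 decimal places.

E[Y] = (-6)(0.1) + (-5)(0.2) + (-3)(0.3) + (0)(0.1) + (1)(0.2) + (2)(0.1) = -2.1
E[Y²] = (-6)²(0.1) + (-5)²(0.2) + (-3)²(0.3) + (0)²(0.1) + (1)²(0.2) + (2)²(0.1) = 11.9
var(Y) = E[Y²] − (E[Y])² = 11.9 − (-2.1)² = 7.49

7.4900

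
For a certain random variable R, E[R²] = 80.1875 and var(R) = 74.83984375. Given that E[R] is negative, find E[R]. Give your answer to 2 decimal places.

-2.31

(E[R])² = E[R²] − var(R) = 80.1875 − 74.83984375 = 5.34765625
E[R] = −√5.34765625 = -2.3125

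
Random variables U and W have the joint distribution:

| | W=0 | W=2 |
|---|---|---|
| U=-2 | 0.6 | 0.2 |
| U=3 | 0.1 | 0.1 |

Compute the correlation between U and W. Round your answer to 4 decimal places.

0.2182

E[U] = -1,  E[W] = 0.6
E[UW] = -0.2
Cov(U,W) = E[UW] − E[U]E[W] = -0.2 − (-1)(0.6) = 0.4
V(U) = 4,  V(W) = 0.84
ρ = 0.4 / √(4·0.84) ≈ 0.2182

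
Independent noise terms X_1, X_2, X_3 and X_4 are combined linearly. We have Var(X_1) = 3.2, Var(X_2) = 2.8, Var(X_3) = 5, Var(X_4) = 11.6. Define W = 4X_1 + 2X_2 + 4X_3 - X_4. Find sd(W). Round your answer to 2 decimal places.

By independence, Var(W) = (4)²Var(X_1) + (2)²Var(X_2) + (4)²Var(X_3) + (-1)²Var(X_4)
= (4)²·3.2 + (2)²·2.8 + (4)²·5 + (-1)²·11.6 = 154
sd(W) = √154 ≈ 12.41

12.41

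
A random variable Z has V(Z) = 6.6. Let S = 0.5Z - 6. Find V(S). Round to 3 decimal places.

1.650

V(0.5Z - 6) = (0.5)²·V(Z) = 0.25·6.6 = 1.65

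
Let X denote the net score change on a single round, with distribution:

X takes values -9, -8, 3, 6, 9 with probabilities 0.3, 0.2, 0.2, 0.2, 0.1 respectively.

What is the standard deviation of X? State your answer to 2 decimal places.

E[X] = (-9)(0.3) + (-8)(0.2) + (3)(0.2) + (6)(0.2) + (9)(0.1) = -1.6
E[X²] = (-9)²(0.3) + (-8)²(0.2) + (3)²(0.2) + (6)²(0.2) + (9)²(0.1) = 54.2
var(X) = E[X²] − (E[X])² = 54.2 − (-1.6)² = 51.64
SD(X) = √51.64 ≈ 7.19

7.19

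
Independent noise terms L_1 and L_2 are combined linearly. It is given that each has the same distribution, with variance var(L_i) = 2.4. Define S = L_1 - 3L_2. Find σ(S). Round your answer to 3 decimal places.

4.899

By independence, var(S) = (1)²var(L_1) + (-3)²var(L_2)
= (1)²·2.4 + (-3)²·2.4 = 24
σ(S) = √24 ≈ 4.899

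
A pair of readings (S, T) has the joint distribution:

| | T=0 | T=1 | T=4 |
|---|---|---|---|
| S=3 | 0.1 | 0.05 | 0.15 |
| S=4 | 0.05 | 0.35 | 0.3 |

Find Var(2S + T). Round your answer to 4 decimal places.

3.6400

E[S] = 3.7,  E[T] = 2.2,  E[ST] = 8.15
Var(S) = 13.9 − (3.7)² = 0.21;  Var(T) = 7.6 − (2.2)² = 2.76
cov(S,T) = 8.15 − (3.7)(2.2) = 0.01
Var(2S + T) = (2)²·0.21 + (1)²·2.76 + 2·(2)·(1)·0.01 = 3.64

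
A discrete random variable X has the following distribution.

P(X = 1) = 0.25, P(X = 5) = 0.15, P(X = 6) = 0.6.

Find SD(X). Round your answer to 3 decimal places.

E[X] = (1)(0.25) + (5)(0.15) + (6)(0.6) = 4.6
E[X²] = (1)²(0.25) + (5)²(0.15) + (6)²(0.6) = 25.6
V(X) = E[X²] − (E[X])² = 25.6 − (4.6)² = 4.44
SD(X) = √4.44 ≈ 2.107

2.107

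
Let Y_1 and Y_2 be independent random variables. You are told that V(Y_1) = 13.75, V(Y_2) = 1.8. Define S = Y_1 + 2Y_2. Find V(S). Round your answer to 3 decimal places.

20.950

By independence, V(S) = (1)²V(Y_1) + (2)²V(Y_2)
= (1)²·13.75 + (2)²·1.8 = 20.95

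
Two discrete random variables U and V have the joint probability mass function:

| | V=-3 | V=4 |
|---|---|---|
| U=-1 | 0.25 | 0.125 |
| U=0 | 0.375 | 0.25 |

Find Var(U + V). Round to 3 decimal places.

E[U] = -0.375,  E[V] = -0.375,  E[UV] = 0.25
Var(U) = 0.375 − (-0.375)² = 0.234375;  Var(V) = 11.625 − (-0.375)² = 11.484375
cov(U,V) = 0.25 − (-0.375)(-0.375) = 0.109375
Var(U + V) = (1)²·0.234375 + (1)²·11.484375 + 2·(1)·(1)·0.109375 = 11.9375

11.938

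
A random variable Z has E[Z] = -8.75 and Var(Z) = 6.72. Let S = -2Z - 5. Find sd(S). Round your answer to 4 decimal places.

Var(-2Z - 5) = (-2)²·6.72 = 26.88
sd(S) = √26.88 ≈ 5.1846

5.1846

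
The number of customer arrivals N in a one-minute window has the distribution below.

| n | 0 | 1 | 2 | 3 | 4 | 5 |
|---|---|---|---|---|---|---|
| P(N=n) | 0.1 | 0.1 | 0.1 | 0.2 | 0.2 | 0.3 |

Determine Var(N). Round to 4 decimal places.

E[N] = (0)(0.1) + (1)(0.1) + (2)(0.1) + (3)(0.2) + (4)(0.2) + (5)(0.3) = 3.2
E[N²] = (0)²(0.1) + (1)²(0.1) + (2)²(0.1) + (3)²(0.2) + (4)²(0.2) + (5)²(0.3) = 13
Var(N) = E[N²] − (E[N])² = 13 − (3.2)² = 2.76

2.7600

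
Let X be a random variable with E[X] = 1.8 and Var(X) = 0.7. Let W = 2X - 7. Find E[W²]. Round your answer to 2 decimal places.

14.36

E[2X - 7] = 2·1.8 − 7 = -3.4
Var(2X - 7) = (2)²·0.7 = 2.8
E[W²] = Var(W) + (E[W])² = 2.8 + (-3.4)² = 14.36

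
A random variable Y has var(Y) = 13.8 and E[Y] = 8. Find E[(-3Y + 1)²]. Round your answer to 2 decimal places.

E[-3Y + 1] = -3·8 + 1 = -23
var(-3Y + 1) = (-3)²·13.8 = 124.2
E[(-3Y + 1)²] = var((-3Y + 1)) + (E[(-3Y + 1)])² = 124.2 + (-23)² = 653.2

653.20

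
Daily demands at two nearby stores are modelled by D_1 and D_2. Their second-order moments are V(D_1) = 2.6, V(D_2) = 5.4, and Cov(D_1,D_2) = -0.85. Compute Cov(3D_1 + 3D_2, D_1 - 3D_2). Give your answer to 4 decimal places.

-35.7000

Cov(3D_1 + 3D_2, D_1 - 3D_2) = (3)(1)V(D_1) + (3)(-3)V(D_2) + [(3)(-3) + (3)(1)]Cov(D_1,D_2)
= 3·2.6 + -9·5.4 + -6·-0.85 = -35.7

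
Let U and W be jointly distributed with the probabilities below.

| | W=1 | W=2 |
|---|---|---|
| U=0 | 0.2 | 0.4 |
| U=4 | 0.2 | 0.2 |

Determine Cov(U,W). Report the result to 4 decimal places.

-0.1600

E[U] = 1.6,  E[W] = 1.6
E[UW] = 2.4
Cov(U,W) = E[UW] − E[U]E[W] = 2.4 − (1.6)(1.6) = -0.16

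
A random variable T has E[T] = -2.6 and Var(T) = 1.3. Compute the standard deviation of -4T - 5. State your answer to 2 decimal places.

Var(-4T - 5) = (-4)²·1.3 = 20.8
sd(-4T - 5) = √20.8 ≈ 4.56

4.56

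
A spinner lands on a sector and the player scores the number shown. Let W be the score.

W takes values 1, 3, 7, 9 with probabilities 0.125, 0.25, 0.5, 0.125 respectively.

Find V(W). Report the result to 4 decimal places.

E[W] = (1)(0.125) + (3)(0.25) + (7)(0.5) + (9)(0.125) = 5.5
E[W²] = (1)²(0.125) + (3)²(0.25) + (7)²(0.5) + (9)²(0.125) = 37
V(W) = E[W²] − (E[W])² = 37 − (5.5)² = 6.75

6.7500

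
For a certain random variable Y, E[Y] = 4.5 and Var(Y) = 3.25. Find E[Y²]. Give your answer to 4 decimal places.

E[Y²] = Var(Y) + (E[Y])² = 3.25 + (4.5)² = 23.5

23.5000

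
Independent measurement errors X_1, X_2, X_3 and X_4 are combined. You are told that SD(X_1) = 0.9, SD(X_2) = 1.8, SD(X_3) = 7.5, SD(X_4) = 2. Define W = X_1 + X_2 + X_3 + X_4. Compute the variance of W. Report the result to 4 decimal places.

var(X_1) = 0.81, var(X_2) = 3.24, var(X_3) = 56.25, var(X_4) = 4
By independence, var(W) = (1)²var(X_1) + (1)²var(X_2) + (1)²var(X_3) + (1)²var(X_4)
= (1)²·0.81 + (1)²·3.24 + (1)²·56.25 + (1)²·4 = 64.3

64.3000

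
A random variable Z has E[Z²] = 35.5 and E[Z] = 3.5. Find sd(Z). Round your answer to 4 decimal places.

var(Z) = 35.5 − (3.5)² = 23.25
sd(Z) = √23.25 ≈ 4.8218

4.8218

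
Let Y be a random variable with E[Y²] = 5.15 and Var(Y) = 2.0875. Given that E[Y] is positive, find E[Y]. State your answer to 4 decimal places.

1.7500

(E[Y])² = E[Y²] − Var(Y) = 5.15 − 2.0875 = 3.0625
E[Y] = √3.0625 = 1.75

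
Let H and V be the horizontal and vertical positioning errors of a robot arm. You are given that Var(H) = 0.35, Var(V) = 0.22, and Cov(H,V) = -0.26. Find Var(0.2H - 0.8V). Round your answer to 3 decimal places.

Var(0.2H - 0.8V) = (0.2)²·Var(H) + (-0.8)²·Var(V) + 2·(0.2)·(-0.8)·Cov(H,V)
= 0.04·0.35 + 0.64·0.22 + -0.32·-0.26 = 0.238

0.238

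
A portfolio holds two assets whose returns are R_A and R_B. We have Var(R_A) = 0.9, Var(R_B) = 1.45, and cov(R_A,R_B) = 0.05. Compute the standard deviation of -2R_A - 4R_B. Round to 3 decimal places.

Var(-2R_A - 4R_B) = (-2)²·Var(R_A) + (-4)²·Var(R_B) + 2·(-2)·(-4)·cov(R_A,R_B)
= 4·0.9 + 16·1.45 + 16·0.05 = 27.6
SD(-2R_A - 4R_B) = √27.6 ≈ 5.254

5.254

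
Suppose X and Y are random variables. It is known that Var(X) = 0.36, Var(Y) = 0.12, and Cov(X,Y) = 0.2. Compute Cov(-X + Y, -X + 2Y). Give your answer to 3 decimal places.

Cov(-X + Y, -X + 2Y) = (-1)(-1)Var(X) + (1)(2)Var(Y) + [(-1)(2) + (1)(-1)]Cov(X,Y)
= 1·0.36 + 2·0.12 + -3·0.2 = 0

0.000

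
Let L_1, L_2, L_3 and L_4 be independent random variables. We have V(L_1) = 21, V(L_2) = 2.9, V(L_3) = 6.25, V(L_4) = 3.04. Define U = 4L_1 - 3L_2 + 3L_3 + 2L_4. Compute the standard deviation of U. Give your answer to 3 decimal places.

By independence, V(U) = (4)²V(L_1) + (-3)²V(L_2) + (3)²V(L_3) + (2)²V(L_4)
= (4)²·21 + (-3)²·2.9 + (3)²·6.25 + (2)²·3.04 = 430.51
σ(U) = √430.51 ≈ 20.749

20.749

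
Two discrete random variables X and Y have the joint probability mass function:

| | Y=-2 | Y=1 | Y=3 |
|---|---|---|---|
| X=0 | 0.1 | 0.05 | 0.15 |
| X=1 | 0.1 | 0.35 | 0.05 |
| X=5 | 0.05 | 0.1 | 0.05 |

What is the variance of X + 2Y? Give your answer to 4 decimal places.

15.7000

E[X] = 1.5,  E[Y] = 0.75,  E[XY] = 1.05
Var(X) = 5.5 − (1.5)² = 3.25;  Var(Y) = 3.75 − (0.75)² = 3.1875
Cov(X,Y) = 1.05 − (1.5)(0.75) = -0.075
Var(X + 2Y) = (1)²·3.25 + (2)²·3.1875 + 2·(1)·(2)·-0.075 = 15.7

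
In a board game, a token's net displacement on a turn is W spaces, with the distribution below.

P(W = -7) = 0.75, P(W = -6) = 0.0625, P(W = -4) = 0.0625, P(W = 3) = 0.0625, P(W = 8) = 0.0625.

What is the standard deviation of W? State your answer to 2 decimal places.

E[W] = (-7)(0.75) + (-6)(0.0625) + (-4)(0.0625) + (3)(0.0625) + (8)(0.0625) = -5.1875
E[W²] = (-7)²(0.75) + (-6)²(0.0625) + (-4)²(0.0625) + (3)²(0.0625) + (8)²(0.0625) = 44.5625
Var(W) = E[W²] − (E[W])² = 44.5625 − (-5.1875)² = 17.65234375
SD(W) = √17.65234375 ≈ 4.20

4.20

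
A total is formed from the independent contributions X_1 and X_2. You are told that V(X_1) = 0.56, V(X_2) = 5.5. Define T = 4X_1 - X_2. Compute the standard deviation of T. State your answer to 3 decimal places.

3.803

By independence, V(T) = (4)²V(X_1) + (-1)²V(X_2)
= (4)²·0.56 + (-1)²·5.5 = 14.46
SD(T) = √14.46 ≈ 3.803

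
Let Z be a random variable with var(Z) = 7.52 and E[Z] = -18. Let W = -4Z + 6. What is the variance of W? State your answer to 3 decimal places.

120.320

var(-4Z + 6) = (-4)²·var(Z) = 16·7.52 = 120.32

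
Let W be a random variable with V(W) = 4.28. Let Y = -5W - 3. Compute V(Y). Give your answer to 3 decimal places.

V(-5W - 3) = (-5)²·V(W) = 25·4.28 = 107

107.000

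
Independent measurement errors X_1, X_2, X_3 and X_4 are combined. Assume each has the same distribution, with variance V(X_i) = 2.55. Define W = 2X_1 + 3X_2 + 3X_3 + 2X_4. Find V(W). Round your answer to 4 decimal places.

By independence, V(W) = (2)²V(X_1) + (3)²V(X_2) + (3)²V(X_3) + (2)²V(X_4)
= (2)²·2.55 + (3)²·2.55 + (3)²·2.55 + (2)²·2.55 = 66.3

66.3000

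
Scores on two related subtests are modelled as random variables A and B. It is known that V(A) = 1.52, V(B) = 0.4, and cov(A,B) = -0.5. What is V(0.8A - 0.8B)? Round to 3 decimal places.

V(0.8A - 0.8B) = (0.8)²·V(A) + (-0.8)²·V(B) + 2·(0.8)·(-0.8)·cov(A,B)
= 0.64·1.52 + 0.64·0.4 + -1.28·-0.5 = 1.8688

1.869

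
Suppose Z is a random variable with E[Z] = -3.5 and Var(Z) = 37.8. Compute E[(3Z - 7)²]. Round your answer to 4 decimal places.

E[3Z - 7] = 3·-3.5 − 7 = -17.5
Var(3Z - 7) = (3)²·37.8 = 340.2
E[(3Z - 7)²] = Var((3Z - 7)) + (E[(3Z - 7)])² = 340.2 + (-17.5)² = 646.45

646.4500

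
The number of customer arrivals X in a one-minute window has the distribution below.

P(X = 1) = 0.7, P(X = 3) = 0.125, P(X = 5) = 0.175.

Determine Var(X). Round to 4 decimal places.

E[X] = (1)(0.7) + (3)(0.125) + (5)(0.175) = 1.95
E[X²] = (1)²(0.7) + (3)²(0.125) + (5)²(0.175) = 6.2
Var(X) = E[X²] − (E[X])² = 6.2 − (1.95)² = 2.3975

2.3975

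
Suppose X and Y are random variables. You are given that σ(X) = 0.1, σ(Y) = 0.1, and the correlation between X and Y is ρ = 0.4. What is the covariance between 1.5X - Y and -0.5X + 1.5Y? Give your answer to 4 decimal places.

Var(X) = (0.1)² = 0.01;  Var(Y) = (0.1)² = 0.01
Cov(X,Y) = ρ·σ(X)·σ(Y) = 0.4·0.1·0.1 = 0.004
Cov(1.5X - Y, -0.5X + 1.5Y) = (1.5)(-0.5)Var(X) + (-1)(1.5)Var(Y) + [(1.5)(1.5) + (-1)(-0.5)]Cov(X,Y)
= -0.75·0.01 + -1.5·0.01 + 2.75·0.004 = -0.0115

-0.0115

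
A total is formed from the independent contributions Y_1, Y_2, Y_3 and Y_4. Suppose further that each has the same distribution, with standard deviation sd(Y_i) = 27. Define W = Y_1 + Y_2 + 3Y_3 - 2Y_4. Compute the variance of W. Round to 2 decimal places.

10935.00

V(Y_i) = (27)² = 729
By independence, V(W) = (1)²V(Y_1) + (1)²V(Y_2) + (3)²V(Y_3) + (-2)²V(Y_4)
= (1)²·729 + (1)²·729 + (3)²·729 + (-2)²·729 = 10935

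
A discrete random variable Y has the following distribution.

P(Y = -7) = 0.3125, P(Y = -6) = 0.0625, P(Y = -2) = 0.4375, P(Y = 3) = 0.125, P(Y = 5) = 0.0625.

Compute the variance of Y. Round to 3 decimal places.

E[Y] = (-7)(0.3125) + (-6)(0.0625) + (-2)(0.4375) + (3)(0.125) + (5)(0.0625) = -2.75
E[Y²] = (-7)²(0.3125) + (-6)²(0.0625) + (-2)²(0.4375) + (3)²(0.125) + (5)²(0.0625) = 22
Var(Y) = E[Y²] − (E[Y])² = 22 − (-2.75)² = 14.4375

14.438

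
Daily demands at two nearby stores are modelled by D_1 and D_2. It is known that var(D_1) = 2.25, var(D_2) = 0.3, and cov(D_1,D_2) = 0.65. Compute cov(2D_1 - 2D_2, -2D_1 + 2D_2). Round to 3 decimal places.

-5.000

cov(2D_1 - 2D_2, -2D_1 + 2D_2) = (2)(-2)var(D_1) + (-2)(2)var(D_2) + [(2)(2) + (-2)(-2)]cov(D_1,D_2)
= -4·2.25 + -4·0.3 + 8·0.65 = -5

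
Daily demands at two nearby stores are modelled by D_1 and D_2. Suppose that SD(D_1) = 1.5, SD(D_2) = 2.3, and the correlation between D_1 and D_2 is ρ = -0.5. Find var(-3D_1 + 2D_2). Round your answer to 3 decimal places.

var(D_1) = (1.5)² = 2.25;  var(D_2) = (2.3)² = 5.29
cov(D_1,D_2) = ρ·SD(D_1)·SD(D_2) = -0.5·1.5·2.3 = -1.725
var(-3D_1 + 2D_2) = (-3)²·var(D_1) + (2)²·var(D_2) + 2·(-3)·(2)·cov(D_1,D_2)
= 9·2.25 + 4·5.29 + -12·-1.725 = 62.11

62.110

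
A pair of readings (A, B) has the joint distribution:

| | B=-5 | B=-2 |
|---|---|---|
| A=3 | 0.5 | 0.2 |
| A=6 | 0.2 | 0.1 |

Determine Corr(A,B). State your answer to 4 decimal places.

E[A] = 3.9,  E[B] = -4.1
E[AB] = -15.9
Cov(A,B) = E[AB] − E[A]E[B] = -15.9 − (3.9)(-4.1) = 0.09
var(A) = 1.89,  var(B) = 1.89
ρ = 0.09 / √(1.89·1.89) ≈ 0.0476

0.0476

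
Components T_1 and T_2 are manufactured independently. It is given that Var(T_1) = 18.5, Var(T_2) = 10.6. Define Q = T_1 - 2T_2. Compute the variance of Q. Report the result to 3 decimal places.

By independence, Var(Q) = (1)²Var(T_1) + (-2)²Var(T_2)
= (1)²·18.5 + (-2)²·10.6 = 60.9

60.900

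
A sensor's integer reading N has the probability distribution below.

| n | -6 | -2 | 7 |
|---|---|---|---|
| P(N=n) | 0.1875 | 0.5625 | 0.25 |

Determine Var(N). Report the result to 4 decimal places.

21.0000

E[N] = (-6)(0.1875) + (-2)(0.5625) + (7)(0.25) = -0.5
E[N²] = (-6)²(0.1875) + (-2)²(0.5625) + (7)²(0.25) = 21.25
Var(N) = E[N²] − (E[N])² = 21.25 − (-0.5)² = 21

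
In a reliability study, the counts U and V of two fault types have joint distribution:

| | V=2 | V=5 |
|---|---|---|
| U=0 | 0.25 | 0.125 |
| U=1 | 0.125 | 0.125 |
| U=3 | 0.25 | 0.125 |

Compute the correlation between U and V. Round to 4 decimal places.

-0.0245

E[U] = 1.375,  E[V] = 3.125
E[UV] = 4.25
Cov(U,V) = E[UV] − E[U]E[V] = 4.25 − (1.375)(3.125) = -0.046875
Var(U) = 1.734375,  Var(V) = 2.109375
ρ = -0.046875 / √(1.734375·2.109375) ≈ -0.0245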